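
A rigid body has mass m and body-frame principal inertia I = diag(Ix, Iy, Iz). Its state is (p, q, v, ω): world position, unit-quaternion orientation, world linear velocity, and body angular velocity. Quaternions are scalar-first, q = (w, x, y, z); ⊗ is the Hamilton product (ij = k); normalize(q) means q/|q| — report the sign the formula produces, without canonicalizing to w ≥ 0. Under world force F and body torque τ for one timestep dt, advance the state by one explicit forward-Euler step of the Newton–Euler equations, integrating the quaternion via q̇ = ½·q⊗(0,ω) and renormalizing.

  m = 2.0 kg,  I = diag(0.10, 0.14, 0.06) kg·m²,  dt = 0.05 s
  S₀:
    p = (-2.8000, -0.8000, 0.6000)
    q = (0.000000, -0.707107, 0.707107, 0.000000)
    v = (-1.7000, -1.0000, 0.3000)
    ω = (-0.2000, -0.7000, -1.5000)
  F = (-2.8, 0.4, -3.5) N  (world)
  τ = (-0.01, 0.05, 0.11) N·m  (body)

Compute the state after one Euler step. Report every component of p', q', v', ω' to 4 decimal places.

p' = (-2.8850, -0.8500, 0.6150)
q' = (0.0088, -0.7330, 0.6800, 0.0159)
v' = (-1.7700, -0.9900, 0.2125)
ω' = (-0.1630, -0.6864, -1.4130)

a = F/m = (-1.4000, 0.2000, -1.7500)
p' = p + v·dt = (-2.8850, -0.8500, 0.6150)
v + (F/m)dt = (-1.7700, -0.9900, 0.2125)
precession coupling ω×(Iω) = (-0.0840, 0.0120, 0.0056)
angular accel α = (0.7400, 0.2714, 1.7400)
ω' = ω + α·dt = (-0.1630, -0.6864, -1.4130)
q⊗(0,ω) = (0.3535535, -1.0606605, -1.0606605, 0.6363963)
q + ½dt·q⊗(0,ω), renormalized = (0.0088, -0.7330, 0.6800, 0.0159)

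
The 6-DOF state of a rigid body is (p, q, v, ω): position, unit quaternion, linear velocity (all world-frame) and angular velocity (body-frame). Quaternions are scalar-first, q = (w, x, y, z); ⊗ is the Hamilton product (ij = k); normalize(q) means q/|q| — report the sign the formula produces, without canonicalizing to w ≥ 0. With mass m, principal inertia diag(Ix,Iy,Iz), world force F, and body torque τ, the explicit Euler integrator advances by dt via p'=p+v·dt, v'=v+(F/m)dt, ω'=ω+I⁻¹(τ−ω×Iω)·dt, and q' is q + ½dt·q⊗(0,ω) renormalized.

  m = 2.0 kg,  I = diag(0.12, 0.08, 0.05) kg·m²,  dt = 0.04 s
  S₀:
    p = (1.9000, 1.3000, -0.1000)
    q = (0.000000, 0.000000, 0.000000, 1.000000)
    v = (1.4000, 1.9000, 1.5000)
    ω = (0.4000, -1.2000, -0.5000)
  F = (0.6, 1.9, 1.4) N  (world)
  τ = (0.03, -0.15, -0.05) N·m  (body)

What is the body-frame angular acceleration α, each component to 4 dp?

α = (0.4000, -1.7000, -1.3840)

ω×(Iω) gyroscopic = (-0.0180, -0.0140, 0.0192)
(τ − ω×Iω)/I = (0.4000, -1.7000, -1.3840)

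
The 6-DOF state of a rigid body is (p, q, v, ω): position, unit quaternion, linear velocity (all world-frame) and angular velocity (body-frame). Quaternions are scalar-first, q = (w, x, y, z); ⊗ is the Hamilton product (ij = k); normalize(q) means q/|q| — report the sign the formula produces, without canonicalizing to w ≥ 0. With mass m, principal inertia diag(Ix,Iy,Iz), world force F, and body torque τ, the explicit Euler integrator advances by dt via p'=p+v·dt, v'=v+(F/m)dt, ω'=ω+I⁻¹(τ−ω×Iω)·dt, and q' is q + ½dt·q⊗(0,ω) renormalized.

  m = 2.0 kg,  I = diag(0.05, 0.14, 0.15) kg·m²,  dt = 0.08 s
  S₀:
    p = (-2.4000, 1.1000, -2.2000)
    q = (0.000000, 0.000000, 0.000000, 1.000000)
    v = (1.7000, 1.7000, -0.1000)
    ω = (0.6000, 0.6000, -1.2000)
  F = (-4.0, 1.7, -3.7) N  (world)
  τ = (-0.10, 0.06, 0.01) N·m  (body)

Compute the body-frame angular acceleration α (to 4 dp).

precession coupling ω×(Iω) = (-0.0072, 0.0720, 0.0324)
angular accel α = (-1.8560, -0.0857, -0.1493)

α = (-1.8560, -0.0857, -0.1493)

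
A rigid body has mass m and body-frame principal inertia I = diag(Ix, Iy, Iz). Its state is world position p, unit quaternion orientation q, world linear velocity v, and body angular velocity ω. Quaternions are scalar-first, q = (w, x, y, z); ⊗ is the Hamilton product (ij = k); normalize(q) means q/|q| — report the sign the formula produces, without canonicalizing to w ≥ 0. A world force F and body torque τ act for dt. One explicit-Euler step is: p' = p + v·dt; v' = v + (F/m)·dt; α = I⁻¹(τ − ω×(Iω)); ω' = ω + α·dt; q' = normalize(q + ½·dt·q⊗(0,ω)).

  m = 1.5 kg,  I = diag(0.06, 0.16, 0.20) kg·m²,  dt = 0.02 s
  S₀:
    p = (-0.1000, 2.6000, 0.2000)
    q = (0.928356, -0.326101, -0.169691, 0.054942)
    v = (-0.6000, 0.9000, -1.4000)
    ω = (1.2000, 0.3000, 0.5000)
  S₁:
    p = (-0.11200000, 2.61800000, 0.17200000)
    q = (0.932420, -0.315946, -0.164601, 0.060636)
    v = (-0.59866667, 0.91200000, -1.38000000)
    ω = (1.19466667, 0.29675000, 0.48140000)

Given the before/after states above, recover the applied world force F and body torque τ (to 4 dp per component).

F = (0.1000, 0.9000, 1.5000)
τ = (-0.0100, -0.1100, -0.1500)

rate change Δω = (-0.00533333, -0.00325000, -0.01860000)
τ = I·(Δω/dt) + ω₀×(Iω₀) = (-0.0100, -0.1100, -0.1500)
Δv = v₁−v₀ = (0.00133333, 0.01200000, 0.02000000)
m·(v₁−v₀)/dt = (0.1000, 0.9000, 1.5000)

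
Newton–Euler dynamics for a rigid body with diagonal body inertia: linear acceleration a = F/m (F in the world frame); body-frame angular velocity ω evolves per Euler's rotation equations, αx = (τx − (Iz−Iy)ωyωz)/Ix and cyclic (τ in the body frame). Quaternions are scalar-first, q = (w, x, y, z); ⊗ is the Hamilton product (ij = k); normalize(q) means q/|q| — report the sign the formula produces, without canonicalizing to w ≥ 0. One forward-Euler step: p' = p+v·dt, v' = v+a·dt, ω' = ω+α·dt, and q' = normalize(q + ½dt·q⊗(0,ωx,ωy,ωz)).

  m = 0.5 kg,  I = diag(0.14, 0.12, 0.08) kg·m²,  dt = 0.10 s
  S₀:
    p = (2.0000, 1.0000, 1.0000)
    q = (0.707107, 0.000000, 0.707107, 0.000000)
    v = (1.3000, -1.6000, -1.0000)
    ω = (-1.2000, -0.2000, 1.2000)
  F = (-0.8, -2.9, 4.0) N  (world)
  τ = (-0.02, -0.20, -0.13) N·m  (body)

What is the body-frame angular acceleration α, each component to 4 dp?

ω×(Iω) gyroscopic = (0.0096, -0.0864, -0.0048)
angular accel α = (-0.2114, -0.9467, -1.5650)

α = (-0.2114, -0.9467, -1.5650)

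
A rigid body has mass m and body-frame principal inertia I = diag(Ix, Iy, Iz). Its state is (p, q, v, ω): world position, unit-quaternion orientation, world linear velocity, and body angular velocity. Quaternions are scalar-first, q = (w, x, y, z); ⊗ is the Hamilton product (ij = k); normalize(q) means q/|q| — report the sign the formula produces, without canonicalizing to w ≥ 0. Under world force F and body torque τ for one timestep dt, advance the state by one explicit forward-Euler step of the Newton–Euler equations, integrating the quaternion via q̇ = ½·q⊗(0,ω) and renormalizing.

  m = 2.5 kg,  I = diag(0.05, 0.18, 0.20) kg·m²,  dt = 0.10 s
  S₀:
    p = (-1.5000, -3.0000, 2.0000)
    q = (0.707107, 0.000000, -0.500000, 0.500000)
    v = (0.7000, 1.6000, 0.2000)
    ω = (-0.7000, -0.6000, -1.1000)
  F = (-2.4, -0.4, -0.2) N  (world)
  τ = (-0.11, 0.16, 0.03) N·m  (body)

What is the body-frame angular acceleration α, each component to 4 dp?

ω×(Iω) gyroscopic = (0.0132, -0.1155, 0.0546)
α = I⁻¹(τ − ω×Iω) = (-2.4640, 1.5306, -0.1230)

α = (-2.4640, 1.5306, -0.1230)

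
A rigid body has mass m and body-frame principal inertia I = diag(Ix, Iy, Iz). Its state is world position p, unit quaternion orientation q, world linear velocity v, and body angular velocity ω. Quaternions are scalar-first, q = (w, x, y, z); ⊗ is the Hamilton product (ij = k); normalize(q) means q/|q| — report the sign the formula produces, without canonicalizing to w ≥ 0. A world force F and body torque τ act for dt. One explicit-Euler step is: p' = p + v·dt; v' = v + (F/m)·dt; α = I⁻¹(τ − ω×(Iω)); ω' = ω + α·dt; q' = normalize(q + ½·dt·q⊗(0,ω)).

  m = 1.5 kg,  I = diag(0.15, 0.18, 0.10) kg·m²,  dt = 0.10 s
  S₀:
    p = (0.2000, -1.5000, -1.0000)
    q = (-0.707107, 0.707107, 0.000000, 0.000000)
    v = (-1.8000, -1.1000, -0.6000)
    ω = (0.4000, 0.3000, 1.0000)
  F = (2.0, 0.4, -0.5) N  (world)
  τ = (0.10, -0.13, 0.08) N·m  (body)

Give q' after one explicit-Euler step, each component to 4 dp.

Hamilton product q⊗(0,ω) = (-0.2828428, -0.2828428, -0.9192391, -0.4949749)
q + ½dt·q⊗(0,ω), renormalized = (-0.7201, 0.6919, -0.0459, -0.0247)

q' = (-0.7201, 0.6919, -0.0459, -0.0247)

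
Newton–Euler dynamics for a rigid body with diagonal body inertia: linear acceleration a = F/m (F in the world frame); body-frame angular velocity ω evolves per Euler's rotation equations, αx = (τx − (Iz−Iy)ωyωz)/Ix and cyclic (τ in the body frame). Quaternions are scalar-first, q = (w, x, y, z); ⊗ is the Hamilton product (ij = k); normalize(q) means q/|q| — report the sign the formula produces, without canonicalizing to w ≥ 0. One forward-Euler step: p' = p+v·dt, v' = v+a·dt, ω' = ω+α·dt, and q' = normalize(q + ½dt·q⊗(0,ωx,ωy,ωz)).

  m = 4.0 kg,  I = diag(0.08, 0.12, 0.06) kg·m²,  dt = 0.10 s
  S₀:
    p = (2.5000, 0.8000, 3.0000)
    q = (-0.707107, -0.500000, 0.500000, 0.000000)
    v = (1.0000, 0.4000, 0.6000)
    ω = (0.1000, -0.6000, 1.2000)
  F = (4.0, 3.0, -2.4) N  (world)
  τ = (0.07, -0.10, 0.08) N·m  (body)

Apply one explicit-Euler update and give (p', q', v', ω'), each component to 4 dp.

a = F/m = (1.0000, 0.7500, -0.6000)
p + v·dt = (2.6000, 0.8400, 3.0600)
v' = v + a·dt = (1.1000, 0.4750, 0.5400)
precession coupling ω×(Iω) = (0.0432, 0.0024, -0.0024)
(τ − ω×Iω)/I = (0.3350, -0.8533, 1.3733)
ω + α·dt = (0.1335, -0.6853, 1.3373)
Hamilton product q⊗(0,ω) = (0.3500000, 0.5292893, 1.0242642, -0.5985284)
updated quaternion q' = (-0.6881, -0.4725, 0.5500, -0.0299)

p' = (2.6000, 0.8400, 3.0600)
q' = (-0.6881, -0.4725, 0.5500, -0.0299)
v' = (1.1000, 0.4750, 0.5400)
ω' = (0.1335, -0.6853, 1.3373)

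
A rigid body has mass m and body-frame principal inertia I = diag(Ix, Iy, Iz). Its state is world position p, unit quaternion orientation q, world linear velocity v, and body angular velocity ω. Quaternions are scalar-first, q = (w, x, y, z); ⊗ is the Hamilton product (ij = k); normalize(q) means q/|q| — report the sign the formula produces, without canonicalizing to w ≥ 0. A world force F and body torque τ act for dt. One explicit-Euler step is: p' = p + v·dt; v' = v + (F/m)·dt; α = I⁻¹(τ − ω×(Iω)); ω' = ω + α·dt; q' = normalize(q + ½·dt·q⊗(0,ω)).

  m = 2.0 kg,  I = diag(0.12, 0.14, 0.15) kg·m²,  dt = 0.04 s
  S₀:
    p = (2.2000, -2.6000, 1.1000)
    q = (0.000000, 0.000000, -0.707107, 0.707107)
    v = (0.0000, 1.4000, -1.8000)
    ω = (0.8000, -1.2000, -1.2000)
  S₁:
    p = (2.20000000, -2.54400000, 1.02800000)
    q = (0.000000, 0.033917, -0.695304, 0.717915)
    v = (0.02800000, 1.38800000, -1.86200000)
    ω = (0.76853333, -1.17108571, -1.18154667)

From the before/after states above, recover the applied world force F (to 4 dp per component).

v₁ − v₀ = (0.02800000, -0.01200000, -0.06200000)
m·(v₁−v₀)/dt = (1.4000, -0.6000, -3.1000)

F = (1.4000, -0.6000, -3.1000)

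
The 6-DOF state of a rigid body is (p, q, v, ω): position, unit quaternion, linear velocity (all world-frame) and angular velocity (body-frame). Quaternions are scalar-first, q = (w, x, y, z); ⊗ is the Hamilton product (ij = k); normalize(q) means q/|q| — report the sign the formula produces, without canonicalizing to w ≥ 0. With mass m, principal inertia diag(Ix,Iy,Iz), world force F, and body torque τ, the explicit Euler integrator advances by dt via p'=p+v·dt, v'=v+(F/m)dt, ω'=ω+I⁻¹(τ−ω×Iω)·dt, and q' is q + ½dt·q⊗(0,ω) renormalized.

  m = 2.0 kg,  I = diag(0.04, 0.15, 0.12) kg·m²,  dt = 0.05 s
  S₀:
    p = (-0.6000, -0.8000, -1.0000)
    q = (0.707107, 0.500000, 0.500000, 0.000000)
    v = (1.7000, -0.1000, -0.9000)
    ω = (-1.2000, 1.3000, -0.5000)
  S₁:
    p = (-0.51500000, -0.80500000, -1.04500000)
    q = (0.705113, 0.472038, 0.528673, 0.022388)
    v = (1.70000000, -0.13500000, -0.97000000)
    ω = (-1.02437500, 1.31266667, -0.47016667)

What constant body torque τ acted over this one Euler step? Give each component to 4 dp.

τ = (0.1600, -0.0100, -0.1000)

Δω = ω₁−ω₀ = (0.17562500, 0.01266667, 0.02983333)
τ = I·(Δω/dt) + ω₀×(Iω₀) = (0.1600, -0.0100, -0.1000)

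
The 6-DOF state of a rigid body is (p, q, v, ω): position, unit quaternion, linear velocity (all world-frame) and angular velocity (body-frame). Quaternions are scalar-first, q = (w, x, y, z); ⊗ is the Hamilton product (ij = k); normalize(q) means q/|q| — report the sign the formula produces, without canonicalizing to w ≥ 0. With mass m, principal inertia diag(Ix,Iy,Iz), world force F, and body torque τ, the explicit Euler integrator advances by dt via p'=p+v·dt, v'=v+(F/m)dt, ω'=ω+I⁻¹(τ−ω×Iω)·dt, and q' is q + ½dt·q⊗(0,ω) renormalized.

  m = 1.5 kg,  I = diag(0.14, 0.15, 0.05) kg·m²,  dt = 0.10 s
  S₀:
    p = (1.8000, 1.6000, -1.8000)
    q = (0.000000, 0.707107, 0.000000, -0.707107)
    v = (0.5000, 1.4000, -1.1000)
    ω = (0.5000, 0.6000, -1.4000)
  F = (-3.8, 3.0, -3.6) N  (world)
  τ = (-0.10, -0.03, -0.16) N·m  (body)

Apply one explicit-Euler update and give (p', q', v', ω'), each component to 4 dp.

precession coupling ω×(Iω) = (0.0840, -0.0630, 0.0030)
(τ − ω×Iω)/I = (-1.3143, 0.2200, -3.2600)
new body rate ω' = (0.3686, 0.6220, -1.7260)
q⊗(0,ω) = (-1.3435033, 0.4242642, 0.6363963, 0.4242642)
q' = normalize(q + ½dt·q⊗(0,ω)) = (-0.0670, 0.7260, 0.0317, -0.6837)
a = F/m = (-2.5333, 2.0000, -2.4000)
new position p' = (1.8500, 1.7400, -1.9100)
v + (F/m)dt = (0.2467, 1.6000, -1.3400)

p' = (1.8500, 1.7400, -1.9100)
q' = (-0.0670, 0.7260, 0.0317, -0.6837)
v' = (0.2467, 1.6000, -1.3400)
ω' = (0.3686, 0.6220, -1.7260)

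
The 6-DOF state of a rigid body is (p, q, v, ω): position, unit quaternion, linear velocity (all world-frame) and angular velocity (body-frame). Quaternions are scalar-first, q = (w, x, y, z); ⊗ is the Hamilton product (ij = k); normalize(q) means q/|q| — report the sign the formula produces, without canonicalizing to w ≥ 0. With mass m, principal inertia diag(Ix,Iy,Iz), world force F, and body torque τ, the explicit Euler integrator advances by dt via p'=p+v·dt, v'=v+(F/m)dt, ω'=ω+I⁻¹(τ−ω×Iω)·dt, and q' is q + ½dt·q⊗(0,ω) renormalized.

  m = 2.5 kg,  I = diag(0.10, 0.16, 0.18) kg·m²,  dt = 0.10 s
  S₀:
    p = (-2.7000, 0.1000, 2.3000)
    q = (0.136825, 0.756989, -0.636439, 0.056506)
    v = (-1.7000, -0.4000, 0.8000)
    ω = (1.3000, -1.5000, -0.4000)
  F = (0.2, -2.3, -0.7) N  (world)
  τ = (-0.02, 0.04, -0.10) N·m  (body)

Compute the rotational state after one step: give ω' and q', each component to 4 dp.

ω' = (1.2680, -1.5010, -0.3906)
q' = (0.0408, 0.7789, -0.6247, 0.0382)

gyro term ω×Iω = (0.0120, 0.0416, -0.1170)
angular accel α = (-0.3200, -0.0100, 0.0944)
new body rate ω' = (1.2680, -1.5010, -0.3906)
q⊗(0,ω) = (-1.9161418, 0.5172071, 0.1710159, -0.3628428)
q' = normalize(q + ½dt·q⊗(0,ω)) = (0.0408, 0.7789, -0.6247, 0.0382)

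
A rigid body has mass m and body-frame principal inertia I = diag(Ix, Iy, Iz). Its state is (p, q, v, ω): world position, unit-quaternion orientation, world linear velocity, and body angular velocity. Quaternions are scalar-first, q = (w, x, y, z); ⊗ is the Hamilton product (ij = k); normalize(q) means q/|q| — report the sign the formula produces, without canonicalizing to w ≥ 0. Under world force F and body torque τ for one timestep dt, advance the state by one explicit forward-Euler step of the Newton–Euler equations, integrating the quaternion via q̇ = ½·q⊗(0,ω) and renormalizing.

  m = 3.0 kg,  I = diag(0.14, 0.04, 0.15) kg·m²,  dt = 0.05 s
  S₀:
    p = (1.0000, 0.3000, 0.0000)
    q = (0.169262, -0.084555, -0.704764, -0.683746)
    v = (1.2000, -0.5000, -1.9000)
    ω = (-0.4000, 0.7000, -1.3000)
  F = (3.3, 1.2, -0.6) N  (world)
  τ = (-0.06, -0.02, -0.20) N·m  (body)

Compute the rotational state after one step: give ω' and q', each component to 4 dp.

ω' = (-0.3857, 0.6815, -1.3760)
q' = (0.1584, -0.0513, -0.6972, -0.6973)

α = I⁻¹(τ − ω×Iω) = (0.2864, -0.3700, -1.5200)
new body rate ω' = (-0.3857, 0.6815, -1.3760)
q⊗(0,ω) = (-0.4293570, 1.3271106, 0.2820603, -0.5611347)
q' = normalize(q + ½dt·q⊗(0,ω)) = (0.1584, -0.0513, -0.6972, -0.6973)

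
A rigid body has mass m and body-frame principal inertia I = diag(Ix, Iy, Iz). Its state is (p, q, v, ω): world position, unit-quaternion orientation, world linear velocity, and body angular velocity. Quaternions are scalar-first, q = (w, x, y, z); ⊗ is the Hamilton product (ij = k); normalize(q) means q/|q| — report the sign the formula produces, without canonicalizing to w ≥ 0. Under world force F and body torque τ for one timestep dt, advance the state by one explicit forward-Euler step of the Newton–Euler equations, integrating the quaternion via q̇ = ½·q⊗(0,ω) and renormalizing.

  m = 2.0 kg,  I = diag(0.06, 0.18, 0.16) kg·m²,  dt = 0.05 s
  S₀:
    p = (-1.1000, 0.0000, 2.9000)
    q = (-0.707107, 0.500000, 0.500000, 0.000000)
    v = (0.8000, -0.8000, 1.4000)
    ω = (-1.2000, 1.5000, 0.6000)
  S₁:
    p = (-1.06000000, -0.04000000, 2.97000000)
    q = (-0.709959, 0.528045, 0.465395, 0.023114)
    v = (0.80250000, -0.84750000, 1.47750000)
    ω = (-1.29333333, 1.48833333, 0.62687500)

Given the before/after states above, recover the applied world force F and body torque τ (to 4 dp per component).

F = (0.1000, -1.9000, 3.1000)
τ = (-0.1300, 0.0300, -0.1300)

ω₁ − ω₀ = (-0.09333333, -0.01166667, 0.02687500)
precession coupling = (-0.0180, 0.0720, -0.2160)
I·α + gyro = (-0.1300, 0.0300, -0.1300)
velocity change Δv = (0.00250000, -0.04750000, 0.07750000)
m·(v₁−v₀)/dt = (0.1000, -1.9000, 3.1000)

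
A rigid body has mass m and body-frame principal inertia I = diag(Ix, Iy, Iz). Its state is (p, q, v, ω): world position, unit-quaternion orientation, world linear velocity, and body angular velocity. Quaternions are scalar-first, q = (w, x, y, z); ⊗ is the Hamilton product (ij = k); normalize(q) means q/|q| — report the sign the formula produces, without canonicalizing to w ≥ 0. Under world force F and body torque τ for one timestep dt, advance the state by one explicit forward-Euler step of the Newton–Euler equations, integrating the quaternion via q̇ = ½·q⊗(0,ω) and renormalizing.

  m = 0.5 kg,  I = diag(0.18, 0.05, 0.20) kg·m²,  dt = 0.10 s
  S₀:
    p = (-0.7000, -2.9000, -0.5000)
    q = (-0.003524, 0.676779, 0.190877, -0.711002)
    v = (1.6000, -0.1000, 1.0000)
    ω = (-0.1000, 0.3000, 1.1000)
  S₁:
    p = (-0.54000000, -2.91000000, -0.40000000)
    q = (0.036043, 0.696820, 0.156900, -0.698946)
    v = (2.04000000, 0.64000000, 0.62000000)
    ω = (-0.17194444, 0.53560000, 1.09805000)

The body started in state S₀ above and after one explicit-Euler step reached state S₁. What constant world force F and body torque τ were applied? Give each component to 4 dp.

Δv = v₁−v₀ = (0.44000000, 0.74000000, -0.38000000)
F = m·Δv/dt = (2.2000, 3.7000, -1.9000)
ω₁ − ω₀ = (-0.07194444, 0.23560000, -0.00195000)
ω₀×(Iω₀) = (0.0495, 0.0022, 0.0039)
I·α + gyro = (-0.0800, 0.1200, 0.0000)

F = (2.2000, 3.7000, -1.9000)
τ = (-0.0800, 0.1200, 0.0000)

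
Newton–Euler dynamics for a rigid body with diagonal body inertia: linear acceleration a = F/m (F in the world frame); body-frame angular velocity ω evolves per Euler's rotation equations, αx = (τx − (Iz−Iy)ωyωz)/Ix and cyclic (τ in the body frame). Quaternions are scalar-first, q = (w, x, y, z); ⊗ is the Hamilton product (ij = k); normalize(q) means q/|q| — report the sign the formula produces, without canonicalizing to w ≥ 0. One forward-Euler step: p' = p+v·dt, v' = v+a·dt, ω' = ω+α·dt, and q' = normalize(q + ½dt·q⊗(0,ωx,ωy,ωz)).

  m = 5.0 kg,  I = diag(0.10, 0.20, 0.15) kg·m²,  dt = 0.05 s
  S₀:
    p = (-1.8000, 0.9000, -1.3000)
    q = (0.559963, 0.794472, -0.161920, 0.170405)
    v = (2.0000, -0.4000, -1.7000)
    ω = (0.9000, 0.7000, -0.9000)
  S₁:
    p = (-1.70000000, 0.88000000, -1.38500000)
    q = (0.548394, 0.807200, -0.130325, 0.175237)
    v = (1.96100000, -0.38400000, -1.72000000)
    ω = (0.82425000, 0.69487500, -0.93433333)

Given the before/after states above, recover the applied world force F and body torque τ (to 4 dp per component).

F = (-3.9000, 1.6000, -2.0000)
τ = (-0.1200, 0.0200, -0.0400)

v₁ − v₀ = (-0.03900000, 0.01600000, -0.02000000)
applied force F = (-3.9000, 1.6000, -2.0000)
ω₁ − ω₀ = (-0.07575000, -0.00512500, -0.03433333)
I·α + gyro = (-0.1200, 0.0200, -0.0400)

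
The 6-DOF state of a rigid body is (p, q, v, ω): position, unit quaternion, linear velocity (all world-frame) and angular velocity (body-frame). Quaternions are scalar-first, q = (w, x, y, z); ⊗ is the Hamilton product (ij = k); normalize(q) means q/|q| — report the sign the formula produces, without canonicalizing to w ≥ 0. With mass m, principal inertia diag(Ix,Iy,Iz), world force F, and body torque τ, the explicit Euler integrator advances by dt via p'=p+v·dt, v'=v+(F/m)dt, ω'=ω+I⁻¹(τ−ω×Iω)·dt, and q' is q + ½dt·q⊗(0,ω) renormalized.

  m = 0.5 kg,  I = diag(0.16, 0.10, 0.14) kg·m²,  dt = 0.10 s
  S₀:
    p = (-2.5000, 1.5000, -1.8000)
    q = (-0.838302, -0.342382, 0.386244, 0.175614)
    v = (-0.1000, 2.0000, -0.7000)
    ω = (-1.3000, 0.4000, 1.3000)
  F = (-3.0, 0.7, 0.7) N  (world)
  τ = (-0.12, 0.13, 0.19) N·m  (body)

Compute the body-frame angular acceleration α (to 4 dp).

α = (-0.8800, 1.6380, 1.1343)

gyro term ω×Iω = (0.0208, -0.0338, 0.0312)
(τ − ω×Iω)/I = (-0.8800, 1.6380, 1.1343)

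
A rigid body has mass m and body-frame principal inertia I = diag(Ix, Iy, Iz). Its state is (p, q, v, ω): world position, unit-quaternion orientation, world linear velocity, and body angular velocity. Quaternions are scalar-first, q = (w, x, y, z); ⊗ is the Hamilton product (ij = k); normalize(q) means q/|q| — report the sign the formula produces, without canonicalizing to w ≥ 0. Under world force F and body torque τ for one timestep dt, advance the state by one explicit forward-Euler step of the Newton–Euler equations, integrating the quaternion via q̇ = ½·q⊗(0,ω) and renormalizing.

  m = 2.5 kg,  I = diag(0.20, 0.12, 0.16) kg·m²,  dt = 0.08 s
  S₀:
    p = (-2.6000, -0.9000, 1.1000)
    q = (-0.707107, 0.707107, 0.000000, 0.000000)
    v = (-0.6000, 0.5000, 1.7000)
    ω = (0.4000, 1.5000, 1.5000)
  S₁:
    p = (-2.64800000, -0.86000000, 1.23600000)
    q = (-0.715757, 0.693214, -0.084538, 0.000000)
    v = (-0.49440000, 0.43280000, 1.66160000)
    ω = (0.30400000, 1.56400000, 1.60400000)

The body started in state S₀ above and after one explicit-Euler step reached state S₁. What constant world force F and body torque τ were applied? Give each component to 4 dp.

F = (3.3000, -2.1000, -1.2000)
τ = (-0.1500, 0.1200, 0.1600)

Δv = v₁−v₀ = (0.10560000, -0.06720000, -0.03840000)
m·(v₁−v₀)/dt = (3.3000, -2.1000, -1.2000)
ω₁ − ω₀ = (-0.09600000, 0.06400000, 0.10400000)
ω₀×(Iω₀) = (0.0900, 0.0240, -0.0480)
τ = I·(Δω/dt) + ω₀×(Iω₀) = (-0.1500, 0.1200, 0.1600)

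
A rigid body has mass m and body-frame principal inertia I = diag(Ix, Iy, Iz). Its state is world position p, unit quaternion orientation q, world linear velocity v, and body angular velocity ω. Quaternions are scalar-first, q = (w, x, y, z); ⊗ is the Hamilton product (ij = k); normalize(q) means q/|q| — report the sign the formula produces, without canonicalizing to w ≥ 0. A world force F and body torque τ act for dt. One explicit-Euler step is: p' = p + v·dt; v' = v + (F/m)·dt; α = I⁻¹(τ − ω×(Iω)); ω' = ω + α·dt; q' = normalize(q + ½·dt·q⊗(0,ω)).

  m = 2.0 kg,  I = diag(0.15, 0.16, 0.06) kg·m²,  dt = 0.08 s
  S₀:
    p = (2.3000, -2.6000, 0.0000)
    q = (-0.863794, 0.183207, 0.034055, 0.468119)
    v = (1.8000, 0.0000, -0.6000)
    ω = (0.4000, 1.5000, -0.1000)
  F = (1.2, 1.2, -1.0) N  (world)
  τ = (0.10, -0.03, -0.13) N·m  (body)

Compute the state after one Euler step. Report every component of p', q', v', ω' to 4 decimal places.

p' = (2.4440, -2.6000, -0.0480)
q' = (-0.8652, 0.1409, -0.0095, 0.4811)
v' = (1.8480, 0.0480, -0.6400)
ω' = (0.4453, 1.4868, -0.2813)

angular accel α = (0.5667, -0.1650, -2.2667)
new body rate ω' = (0.4453, 1.4868, -0.2813)
2q̇ = q⊗(0,ω) = (-0.0775534, -1.0511016, -1.0901227, 0.3475679)
q' = normalize(q + ½dt·q⊗(0,ω)) = (-0.8652, 0.1409, -0.0095, 0.4811)
a = (0.6000, 0.6000, -0.5000)
new position p' = (2.4440, -2.6000, -0.0480)
v + (F/m)dt = (1.8480, 0.0480, -0.6400)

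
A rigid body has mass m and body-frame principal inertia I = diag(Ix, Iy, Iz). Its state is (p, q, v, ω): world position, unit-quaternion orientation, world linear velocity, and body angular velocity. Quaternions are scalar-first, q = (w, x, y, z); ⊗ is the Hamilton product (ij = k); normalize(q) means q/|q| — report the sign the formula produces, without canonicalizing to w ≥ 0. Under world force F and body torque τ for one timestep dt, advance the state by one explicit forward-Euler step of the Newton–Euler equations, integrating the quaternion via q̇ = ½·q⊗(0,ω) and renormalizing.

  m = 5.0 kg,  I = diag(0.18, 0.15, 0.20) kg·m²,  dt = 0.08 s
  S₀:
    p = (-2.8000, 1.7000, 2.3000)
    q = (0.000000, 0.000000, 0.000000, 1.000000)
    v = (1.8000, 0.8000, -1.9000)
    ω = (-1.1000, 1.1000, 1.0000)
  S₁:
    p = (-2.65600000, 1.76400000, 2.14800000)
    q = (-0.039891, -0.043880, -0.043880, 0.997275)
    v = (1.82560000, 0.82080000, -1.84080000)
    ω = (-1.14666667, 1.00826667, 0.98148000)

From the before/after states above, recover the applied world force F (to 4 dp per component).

v₁ − v₀ = (0.02560000, 0.02080000, 0.05920000)
applied force F = (1.6000, 1.3000, 3.7000)

F = (1.6000, 1.3000, 3.7000)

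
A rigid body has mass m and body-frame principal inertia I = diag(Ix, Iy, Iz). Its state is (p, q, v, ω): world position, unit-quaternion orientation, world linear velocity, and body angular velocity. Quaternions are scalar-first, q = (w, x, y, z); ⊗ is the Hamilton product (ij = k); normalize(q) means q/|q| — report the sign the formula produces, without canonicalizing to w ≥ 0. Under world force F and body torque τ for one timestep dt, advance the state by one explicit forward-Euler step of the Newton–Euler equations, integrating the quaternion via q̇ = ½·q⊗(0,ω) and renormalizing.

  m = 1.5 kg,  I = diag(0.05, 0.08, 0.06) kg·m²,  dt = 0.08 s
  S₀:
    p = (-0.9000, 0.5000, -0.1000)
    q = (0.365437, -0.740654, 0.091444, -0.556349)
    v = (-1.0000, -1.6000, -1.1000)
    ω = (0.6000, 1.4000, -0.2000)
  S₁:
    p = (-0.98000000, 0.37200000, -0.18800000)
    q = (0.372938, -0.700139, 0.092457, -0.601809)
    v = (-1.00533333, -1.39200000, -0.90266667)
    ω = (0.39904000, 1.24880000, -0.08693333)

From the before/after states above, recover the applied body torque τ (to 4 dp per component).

ω₁ − ω₀ = (-0.20096000, -0.15120000, 0.11306667)
I·α + gyro = (-0.1200, -0.1500, 0.1100)

τ = (-0.1200, -0.1500, 0.1100)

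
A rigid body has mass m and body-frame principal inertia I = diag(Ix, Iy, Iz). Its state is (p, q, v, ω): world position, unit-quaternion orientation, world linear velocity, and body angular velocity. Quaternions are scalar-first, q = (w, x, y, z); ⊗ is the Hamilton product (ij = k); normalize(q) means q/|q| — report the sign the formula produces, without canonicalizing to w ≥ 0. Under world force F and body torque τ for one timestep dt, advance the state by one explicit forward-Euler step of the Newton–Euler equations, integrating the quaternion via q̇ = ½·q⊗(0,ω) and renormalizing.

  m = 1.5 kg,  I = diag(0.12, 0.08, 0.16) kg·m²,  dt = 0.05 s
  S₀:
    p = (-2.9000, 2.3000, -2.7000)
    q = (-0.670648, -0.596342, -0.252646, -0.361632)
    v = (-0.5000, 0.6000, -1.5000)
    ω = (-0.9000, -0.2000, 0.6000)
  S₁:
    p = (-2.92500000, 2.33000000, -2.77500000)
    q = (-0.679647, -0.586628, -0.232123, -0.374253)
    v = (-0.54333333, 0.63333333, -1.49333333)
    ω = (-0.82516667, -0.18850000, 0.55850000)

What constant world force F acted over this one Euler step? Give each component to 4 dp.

Δv = v₁−v₀ = (-0.04333333, 0.03333333, 0.00666667)
F = m·Δv/dt = (-1.3000, 1.0000, 0.2000)

F = (-1.3000, 1.0000, 0.2000)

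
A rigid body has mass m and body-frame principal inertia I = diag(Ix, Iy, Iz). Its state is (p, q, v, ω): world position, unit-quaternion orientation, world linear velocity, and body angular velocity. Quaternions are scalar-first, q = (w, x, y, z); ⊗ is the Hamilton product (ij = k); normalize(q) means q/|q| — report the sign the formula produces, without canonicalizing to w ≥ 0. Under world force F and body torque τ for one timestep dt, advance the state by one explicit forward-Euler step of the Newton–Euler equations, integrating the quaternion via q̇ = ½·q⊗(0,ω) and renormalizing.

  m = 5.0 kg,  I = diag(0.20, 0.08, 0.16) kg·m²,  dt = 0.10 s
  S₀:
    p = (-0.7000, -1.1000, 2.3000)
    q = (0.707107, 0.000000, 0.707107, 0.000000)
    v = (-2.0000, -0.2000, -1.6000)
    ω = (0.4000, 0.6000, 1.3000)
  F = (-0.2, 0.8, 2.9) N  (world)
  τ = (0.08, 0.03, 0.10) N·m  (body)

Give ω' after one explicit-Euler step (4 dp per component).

α = I⁻¹(τ − ω×Iω) = (0.0880, 0.1150, 0.8050)
new body rate ω' = (0.4088, 0.6115, 1.3805)

ω' = (0.4088, 0.6115, 1.3805)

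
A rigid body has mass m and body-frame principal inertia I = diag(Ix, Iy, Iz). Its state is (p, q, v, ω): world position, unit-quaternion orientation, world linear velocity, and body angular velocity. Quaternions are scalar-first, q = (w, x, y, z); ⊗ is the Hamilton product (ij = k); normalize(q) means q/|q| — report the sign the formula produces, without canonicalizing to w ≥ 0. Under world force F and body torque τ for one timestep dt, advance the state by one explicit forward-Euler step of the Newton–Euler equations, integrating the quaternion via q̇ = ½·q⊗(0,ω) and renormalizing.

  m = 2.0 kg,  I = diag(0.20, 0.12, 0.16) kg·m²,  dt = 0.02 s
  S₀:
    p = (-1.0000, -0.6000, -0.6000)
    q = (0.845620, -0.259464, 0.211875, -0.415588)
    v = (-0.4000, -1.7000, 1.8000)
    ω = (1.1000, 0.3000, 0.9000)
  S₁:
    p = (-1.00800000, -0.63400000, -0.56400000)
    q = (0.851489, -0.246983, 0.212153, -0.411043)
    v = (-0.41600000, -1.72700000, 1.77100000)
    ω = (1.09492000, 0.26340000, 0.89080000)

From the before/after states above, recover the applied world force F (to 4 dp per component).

F = (-1.6000, -2.7000, -2.9000)

Δv = v₁−v₀ = (-0.01600000, -0.02700000, -0.02900000)
F = m·Δv/dt = (-1.6000, -2.7000, -2.9000)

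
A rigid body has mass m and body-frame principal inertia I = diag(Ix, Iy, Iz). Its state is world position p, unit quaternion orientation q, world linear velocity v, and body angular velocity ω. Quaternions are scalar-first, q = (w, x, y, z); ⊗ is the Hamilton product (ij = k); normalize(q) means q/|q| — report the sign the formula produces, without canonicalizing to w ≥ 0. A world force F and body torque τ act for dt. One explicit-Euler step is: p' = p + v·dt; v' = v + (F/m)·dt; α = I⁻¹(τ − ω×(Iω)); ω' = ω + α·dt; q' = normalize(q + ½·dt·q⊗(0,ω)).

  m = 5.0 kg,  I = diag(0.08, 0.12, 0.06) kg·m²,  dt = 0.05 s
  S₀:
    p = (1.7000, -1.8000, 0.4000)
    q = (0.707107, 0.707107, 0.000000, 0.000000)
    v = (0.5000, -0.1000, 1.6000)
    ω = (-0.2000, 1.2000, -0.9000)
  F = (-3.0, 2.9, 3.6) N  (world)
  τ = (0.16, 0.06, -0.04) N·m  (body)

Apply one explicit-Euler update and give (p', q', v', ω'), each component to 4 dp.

p' = (1.7250, -1.8050, 0.4800)
q' = (0.7101, 0.7031, 0.0371, 0.0053)
v' = (0.4700, -0.0710, 1.6360)
ω' = (-0.1405, 1.2235, -0.9253)

p + v·dt = (1.7250, -1.8050, 0.4800)
v + (F/m)dt = (0.4700, -0.0710, 1.6360)
angular accel α = (1.1900, 0.4700, -0.5067)
ω' = ω + α·dt = (-0.1405, 1.2235, -0.9253)
2q̇ = q⊗(0,ω) = (0.1414214, -0.1414214, 1.4849247, 0.2121321)
q' = normalize(q + ½dt·q⊗(0,ω)) = (0.7101, 0.7031, 0.0371, 0.0053)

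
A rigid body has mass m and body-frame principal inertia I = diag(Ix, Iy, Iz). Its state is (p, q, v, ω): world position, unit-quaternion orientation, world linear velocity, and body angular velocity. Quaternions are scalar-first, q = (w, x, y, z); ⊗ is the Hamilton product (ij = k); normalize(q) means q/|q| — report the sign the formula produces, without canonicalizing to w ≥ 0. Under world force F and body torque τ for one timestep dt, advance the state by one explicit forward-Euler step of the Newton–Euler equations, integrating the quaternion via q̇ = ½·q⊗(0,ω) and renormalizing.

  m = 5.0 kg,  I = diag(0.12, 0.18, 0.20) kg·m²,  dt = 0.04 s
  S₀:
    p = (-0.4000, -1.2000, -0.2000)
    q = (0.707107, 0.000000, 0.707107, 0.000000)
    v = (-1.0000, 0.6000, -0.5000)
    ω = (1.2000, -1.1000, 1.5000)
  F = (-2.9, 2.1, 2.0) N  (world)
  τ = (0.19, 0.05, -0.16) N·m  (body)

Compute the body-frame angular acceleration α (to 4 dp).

precession coupling ω×(Iω) = (-0.0330, -0.1440, -0.0792)
α = I⁻¹(τ − ω×Iω) = (1.8583, 1.0778, -0.4040)

α = (1.8583, 1.0778, -0.4040)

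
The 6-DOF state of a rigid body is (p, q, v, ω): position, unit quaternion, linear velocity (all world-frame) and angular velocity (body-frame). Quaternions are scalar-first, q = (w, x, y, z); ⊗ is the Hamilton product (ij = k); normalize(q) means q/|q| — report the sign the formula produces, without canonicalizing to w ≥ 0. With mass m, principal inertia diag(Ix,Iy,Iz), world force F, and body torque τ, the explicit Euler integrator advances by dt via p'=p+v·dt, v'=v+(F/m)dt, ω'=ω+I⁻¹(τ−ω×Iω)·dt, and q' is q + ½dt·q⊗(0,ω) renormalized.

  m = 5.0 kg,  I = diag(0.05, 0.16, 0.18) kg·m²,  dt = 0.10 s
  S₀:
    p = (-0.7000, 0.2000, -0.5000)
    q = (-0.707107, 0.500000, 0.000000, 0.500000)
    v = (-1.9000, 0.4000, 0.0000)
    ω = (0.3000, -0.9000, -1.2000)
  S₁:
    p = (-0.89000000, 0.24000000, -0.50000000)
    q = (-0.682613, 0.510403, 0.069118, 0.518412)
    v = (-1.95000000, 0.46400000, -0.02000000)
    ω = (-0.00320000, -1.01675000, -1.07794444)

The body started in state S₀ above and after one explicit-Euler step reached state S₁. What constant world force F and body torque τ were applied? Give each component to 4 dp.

rate change Δω = (-0.30320000, -0.11675000, 0.12205556)
I·α + gyro = (-0.1300, -0.1400, 0.1900)
Δv = v₁−v₀ = (-0.05000000, 0.06400000, -0.02000000)
applied force F = (-2.5000, 3.2000, -1.0000)

F = (-2.5000, 3.2000, -1.0000)
τ = (-0.1300, -0.1400, 0.1900)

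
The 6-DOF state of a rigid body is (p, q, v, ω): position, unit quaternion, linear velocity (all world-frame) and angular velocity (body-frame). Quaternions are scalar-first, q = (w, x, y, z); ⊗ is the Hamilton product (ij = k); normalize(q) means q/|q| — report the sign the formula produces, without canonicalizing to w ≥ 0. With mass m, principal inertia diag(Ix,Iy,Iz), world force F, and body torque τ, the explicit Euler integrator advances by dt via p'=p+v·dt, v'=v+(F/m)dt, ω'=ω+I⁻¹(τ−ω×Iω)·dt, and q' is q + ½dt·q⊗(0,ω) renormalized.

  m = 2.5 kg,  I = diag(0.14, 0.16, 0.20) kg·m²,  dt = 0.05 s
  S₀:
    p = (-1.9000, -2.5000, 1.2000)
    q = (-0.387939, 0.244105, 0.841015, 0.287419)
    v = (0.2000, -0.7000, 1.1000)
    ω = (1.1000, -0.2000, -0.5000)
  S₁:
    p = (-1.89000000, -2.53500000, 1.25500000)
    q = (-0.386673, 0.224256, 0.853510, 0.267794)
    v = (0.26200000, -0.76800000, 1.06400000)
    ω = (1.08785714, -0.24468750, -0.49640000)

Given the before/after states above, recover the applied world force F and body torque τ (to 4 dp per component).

Δω = ω₁−ω₀ = (-0.01214286, -0.04468750, 0.00360000)
gyro term ω₀×Iω₀ = (0.0040, 0.0330, -0.0044)
I·α + gyro = (-0.0300, -0.1100, 0.0100)
velocity change Δv = (0.06200000, -0.06800000, -0.03600000)
applied force F = (3.1000, -3.4000, -1.8000)

F = (3.1000, -3.4000, -1.8000)
τ = (-0.0300, -0.1100, 0.0100)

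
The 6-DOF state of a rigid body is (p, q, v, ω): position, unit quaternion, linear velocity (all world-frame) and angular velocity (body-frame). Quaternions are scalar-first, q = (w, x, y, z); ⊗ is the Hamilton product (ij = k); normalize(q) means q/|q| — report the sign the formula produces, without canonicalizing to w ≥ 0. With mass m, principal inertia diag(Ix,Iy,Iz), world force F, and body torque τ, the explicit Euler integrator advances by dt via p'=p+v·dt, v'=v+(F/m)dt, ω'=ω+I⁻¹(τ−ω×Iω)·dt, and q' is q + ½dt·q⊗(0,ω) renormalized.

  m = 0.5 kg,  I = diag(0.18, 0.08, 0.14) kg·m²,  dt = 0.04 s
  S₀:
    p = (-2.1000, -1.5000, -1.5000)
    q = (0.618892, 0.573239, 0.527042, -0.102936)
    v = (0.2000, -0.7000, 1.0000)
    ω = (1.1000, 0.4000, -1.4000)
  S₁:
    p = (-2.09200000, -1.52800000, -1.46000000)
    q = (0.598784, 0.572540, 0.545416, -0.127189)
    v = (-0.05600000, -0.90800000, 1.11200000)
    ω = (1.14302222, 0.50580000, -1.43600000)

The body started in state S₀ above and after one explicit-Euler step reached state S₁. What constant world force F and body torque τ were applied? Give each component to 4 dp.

F = (-3.2000, -2.6000, 1.4000)
τ = (0.1600, 0.1500, -0.1700)

rate change Δω = (0.04302222, 0.10580000, -0.03600000)
precession coupling = (-0.0336, -0.0616, -0.0440)
I·α + gyro = (0.1600, 0.1500, -0.1700)
velocity change Δv = (-0.25600000, -0.20800000, 0.11200000)
applied force F = (-3.2000, -2.6000, 1.4000)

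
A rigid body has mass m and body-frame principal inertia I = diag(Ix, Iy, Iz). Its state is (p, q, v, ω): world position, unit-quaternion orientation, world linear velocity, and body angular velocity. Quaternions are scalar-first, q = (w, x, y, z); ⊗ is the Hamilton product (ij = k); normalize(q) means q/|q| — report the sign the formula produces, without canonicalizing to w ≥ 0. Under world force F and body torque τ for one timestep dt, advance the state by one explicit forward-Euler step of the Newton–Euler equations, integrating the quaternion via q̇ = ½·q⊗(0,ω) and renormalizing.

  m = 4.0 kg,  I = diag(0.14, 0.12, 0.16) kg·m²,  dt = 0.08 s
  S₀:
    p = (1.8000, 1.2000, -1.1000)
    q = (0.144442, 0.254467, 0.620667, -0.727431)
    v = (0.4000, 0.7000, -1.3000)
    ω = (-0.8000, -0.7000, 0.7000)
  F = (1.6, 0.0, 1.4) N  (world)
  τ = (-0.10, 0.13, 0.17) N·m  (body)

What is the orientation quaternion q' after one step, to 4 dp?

q⊗(0,ω) = (1.1472422, -0.1902884, 0.3027085, 0.4195161)
q' = normalize(q + ½dt·q⊗(0,ω)) = (0.1901, 0.2465, 0.6320, -0.7097)

q' = (0.1901, 0.2465, 0.6320, -0.7097)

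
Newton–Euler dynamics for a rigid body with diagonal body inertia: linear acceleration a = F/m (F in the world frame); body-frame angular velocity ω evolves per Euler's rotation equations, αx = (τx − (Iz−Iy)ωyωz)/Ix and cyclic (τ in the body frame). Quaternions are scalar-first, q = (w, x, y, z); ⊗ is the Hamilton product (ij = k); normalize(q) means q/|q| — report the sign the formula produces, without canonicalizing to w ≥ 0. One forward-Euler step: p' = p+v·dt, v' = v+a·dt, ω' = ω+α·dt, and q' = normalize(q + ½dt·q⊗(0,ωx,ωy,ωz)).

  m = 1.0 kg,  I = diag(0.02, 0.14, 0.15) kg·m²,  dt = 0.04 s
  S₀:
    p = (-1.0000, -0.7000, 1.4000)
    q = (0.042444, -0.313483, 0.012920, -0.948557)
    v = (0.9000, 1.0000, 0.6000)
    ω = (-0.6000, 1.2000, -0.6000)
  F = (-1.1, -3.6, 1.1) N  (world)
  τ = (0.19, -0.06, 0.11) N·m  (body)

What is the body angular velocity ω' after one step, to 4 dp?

α = I⁻¹(τ − ω×Iω) = (9.8600, -0.0943, 1.3093)
ω + α·dt = (-0.2056, 1.1962, -0.5476)

ω' = (-0.2056, 1.1962, -0.5476)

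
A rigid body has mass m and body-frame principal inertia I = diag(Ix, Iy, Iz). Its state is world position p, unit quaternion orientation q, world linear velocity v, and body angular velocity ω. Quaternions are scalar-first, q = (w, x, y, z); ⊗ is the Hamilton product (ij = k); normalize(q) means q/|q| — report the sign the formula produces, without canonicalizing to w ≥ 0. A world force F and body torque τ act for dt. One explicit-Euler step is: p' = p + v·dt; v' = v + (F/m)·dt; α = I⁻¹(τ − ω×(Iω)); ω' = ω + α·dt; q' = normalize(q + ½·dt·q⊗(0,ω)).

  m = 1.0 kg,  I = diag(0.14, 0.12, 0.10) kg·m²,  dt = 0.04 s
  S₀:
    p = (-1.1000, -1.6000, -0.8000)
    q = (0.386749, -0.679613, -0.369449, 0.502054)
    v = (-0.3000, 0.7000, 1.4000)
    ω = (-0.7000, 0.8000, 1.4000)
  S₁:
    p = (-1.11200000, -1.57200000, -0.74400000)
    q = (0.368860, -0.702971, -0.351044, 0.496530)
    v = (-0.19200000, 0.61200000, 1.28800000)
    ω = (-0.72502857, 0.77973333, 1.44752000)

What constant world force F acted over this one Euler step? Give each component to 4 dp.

v₁ − v₀ = (0.10800000, -0.08800000, -0.11200000)
applied force F = (2.7000, -2.2000, -2.8000)

F = (2.7000, -2.2000, -2.8000)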